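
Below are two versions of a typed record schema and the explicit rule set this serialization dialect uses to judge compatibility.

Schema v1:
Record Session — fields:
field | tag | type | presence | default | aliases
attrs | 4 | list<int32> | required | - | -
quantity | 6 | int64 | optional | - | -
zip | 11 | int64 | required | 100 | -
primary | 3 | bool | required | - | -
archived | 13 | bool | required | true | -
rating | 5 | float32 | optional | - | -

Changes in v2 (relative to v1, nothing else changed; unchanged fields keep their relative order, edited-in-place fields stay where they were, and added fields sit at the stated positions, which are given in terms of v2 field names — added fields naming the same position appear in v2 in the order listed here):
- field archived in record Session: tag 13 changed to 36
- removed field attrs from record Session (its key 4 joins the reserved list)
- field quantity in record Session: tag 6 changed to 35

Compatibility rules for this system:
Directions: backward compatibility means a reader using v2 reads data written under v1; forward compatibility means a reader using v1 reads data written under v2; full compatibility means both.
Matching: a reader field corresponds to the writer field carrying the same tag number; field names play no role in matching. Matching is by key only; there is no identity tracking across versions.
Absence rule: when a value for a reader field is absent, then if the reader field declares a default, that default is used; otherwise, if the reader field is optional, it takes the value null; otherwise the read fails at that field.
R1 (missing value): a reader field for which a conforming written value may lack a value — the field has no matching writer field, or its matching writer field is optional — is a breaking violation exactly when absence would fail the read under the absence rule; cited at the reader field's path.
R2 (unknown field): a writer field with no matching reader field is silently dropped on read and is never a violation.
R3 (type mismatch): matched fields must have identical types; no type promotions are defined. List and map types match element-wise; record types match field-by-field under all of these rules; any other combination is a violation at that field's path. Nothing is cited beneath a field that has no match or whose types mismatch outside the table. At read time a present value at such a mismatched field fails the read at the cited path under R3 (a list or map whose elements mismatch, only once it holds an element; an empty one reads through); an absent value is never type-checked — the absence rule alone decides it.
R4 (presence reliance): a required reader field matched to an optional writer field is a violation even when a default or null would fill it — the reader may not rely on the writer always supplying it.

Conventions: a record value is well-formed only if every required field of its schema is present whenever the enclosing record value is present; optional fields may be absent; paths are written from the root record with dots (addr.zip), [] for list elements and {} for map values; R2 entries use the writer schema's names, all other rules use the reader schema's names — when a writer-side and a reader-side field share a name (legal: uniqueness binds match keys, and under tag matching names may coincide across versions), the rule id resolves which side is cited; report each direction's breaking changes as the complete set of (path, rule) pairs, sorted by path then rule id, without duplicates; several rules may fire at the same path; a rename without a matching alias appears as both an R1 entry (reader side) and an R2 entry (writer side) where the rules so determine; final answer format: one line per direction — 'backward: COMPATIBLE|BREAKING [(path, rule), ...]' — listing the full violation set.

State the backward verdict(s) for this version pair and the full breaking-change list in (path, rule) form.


backward: COMPATIBLE []

arrows below run writer -> reader for Session
backward pass over Session, reader schema v2, writer schema v1:
  no writer field matches reader quantity
  zip <- zip (int64 -> int64, writer required)
  primary <- primary (bool -> bool, writer required)
  no writer field matches reader archived
  rating <- rating (float32 -> float32, writer optional)
  leftover writer field: attrs
  leftover writer field: quantity
  leftover writer field: archived
  => no violations; backward on Session: COMPATIBLE
ruling out the remaining Session differences:
  field archived in record Session: tag 13 changed to 36 -> no rule fires on it in Session's dialect; the asked verdict holds
  removed field attrs from record Session (its key 4 joins the reserved list) -> its effect on Session is confined to the forward direction, not asked
  field quantity in record Session: tag 6 changed to 35 -> no rule fires on it in Session's dialect; the asked verdict holds


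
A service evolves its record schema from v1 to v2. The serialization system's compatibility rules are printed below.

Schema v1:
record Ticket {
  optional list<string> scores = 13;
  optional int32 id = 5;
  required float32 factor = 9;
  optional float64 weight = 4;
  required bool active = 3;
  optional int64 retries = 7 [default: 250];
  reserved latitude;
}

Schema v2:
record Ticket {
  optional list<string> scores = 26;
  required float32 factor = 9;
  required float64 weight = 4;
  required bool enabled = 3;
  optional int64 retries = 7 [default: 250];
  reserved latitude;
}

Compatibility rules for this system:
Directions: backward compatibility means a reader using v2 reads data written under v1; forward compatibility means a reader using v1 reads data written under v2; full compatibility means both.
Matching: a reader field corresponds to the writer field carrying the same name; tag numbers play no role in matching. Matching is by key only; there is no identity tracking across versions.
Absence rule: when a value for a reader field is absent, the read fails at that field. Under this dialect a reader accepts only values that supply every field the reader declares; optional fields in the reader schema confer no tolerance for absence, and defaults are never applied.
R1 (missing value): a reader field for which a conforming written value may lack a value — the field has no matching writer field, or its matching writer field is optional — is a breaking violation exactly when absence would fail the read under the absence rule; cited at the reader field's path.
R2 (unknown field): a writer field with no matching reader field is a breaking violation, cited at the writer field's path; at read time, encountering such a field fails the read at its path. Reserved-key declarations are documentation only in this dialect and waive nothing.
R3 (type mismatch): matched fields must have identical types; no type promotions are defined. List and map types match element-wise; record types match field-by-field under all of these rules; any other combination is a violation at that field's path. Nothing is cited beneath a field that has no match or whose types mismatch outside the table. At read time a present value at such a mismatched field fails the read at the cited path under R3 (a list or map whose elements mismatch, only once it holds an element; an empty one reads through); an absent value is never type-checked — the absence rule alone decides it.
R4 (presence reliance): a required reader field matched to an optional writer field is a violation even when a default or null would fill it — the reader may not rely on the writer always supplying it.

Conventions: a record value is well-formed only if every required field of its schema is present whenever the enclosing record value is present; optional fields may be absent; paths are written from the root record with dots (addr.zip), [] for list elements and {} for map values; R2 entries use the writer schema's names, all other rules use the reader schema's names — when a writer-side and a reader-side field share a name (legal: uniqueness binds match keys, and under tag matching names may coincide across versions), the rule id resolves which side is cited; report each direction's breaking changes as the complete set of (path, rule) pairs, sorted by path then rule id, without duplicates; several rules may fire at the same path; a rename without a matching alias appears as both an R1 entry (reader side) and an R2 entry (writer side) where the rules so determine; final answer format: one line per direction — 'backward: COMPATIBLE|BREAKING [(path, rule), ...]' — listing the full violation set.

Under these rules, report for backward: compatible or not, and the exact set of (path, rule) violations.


backward: BREAKING [(active, R2), (enabled, R1), (id, R2), (retries, R1), (scores, R1), (weight, R1), (weight, R4)]

arrows below run writer -> reader for Ticket
backward for Ticket (reader v2, writer v1):
  writer optional, list<string> -> list<string>: reader scores maps from writer scores
  writer required, float32 -> float32: reader factor maps from writer factor
  writer optional, float64 -> float64: reader weight maps from writer weight
  enabled has no writer counterpart
  writer optional, int64 -> int64: reader retries maps from writer retries
  writer field id has no reader counterpart
  writer field active has no reader counterpart
  R2 fires at active
  R1 fires at enabled
  R2 fires at id
  R1 fires at retries
  R1 fires at scores
  R1 fires at weight
  R4 fires at weight
  => backward verdict for Ticket: BREAKING, 7 violation(s)
remaining Ticket differences; none change what is asked:
  field scores in record Ticket: tag 13 changed to 26 -> triggers nothing under Ticket's printed rules — same verdict


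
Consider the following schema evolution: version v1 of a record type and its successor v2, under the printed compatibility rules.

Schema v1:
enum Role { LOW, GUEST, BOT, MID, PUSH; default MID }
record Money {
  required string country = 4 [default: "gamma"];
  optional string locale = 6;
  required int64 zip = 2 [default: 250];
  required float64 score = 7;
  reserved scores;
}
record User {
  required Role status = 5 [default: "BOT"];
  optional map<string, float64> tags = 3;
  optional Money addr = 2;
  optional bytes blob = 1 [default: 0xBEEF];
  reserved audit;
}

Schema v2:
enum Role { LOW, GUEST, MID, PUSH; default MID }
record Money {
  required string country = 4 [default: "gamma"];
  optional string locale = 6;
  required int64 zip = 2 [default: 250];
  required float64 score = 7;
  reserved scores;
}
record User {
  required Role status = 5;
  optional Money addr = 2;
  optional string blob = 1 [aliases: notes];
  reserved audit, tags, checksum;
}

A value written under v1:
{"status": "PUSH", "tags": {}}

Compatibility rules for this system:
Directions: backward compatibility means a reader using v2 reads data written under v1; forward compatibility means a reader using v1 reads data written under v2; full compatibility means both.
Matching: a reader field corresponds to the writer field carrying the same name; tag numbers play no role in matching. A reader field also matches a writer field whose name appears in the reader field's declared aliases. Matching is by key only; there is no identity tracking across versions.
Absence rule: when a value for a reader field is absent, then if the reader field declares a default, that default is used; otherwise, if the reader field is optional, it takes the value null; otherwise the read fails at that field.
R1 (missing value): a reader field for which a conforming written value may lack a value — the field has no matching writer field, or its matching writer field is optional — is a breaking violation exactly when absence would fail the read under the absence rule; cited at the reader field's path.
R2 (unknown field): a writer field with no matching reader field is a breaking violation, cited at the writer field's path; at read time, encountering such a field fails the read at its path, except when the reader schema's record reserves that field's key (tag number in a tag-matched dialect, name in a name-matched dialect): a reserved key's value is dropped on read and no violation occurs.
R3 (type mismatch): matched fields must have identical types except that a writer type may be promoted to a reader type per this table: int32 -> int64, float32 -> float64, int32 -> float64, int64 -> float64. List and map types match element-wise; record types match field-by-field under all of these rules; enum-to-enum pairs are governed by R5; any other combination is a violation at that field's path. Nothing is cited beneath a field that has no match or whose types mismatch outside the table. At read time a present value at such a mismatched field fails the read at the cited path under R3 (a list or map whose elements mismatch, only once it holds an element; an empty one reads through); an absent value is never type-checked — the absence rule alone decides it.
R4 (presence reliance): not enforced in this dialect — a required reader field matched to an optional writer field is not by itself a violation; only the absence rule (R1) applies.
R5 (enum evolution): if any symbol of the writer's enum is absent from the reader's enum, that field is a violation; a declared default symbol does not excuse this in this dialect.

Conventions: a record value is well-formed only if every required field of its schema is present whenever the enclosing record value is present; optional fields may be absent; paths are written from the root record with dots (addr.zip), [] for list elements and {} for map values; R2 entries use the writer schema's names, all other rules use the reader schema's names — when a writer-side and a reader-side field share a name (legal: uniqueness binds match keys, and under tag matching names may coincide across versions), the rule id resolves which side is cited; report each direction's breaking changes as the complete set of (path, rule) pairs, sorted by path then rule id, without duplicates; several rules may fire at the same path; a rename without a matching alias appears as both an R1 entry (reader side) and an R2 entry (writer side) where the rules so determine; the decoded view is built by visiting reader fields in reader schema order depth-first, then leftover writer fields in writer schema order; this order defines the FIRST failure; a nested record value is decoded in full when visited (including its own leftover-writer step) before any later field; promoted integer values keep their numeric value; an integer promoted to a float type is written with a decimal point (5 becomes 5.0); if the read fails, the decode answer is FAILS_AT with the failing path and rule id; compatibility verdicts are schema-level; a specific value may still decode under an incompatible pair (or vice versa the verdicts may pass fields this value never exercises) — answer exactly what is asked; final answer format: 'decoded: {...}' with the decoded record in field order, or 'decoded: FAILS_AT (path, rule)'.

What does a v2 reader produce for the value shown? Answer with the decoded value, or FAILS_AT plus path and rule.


decoded: {"status": "PUSH", "addr": null, "blob": null}

each type pair in User: writer, then reader
migrating the User value to v2:
  status := "PUSH"
  addr := null (absent, optional -> null)
  blob := null (absent, optional -> null)
  writer tags: reserved -> dropped
  => decoded: {"status": "PUSH", "addr": null, "blob": null}
remaining User differences; none change what is asked:
  enum Role (field status in record User): symbol BOT removed (the field default referencing it is cleared) -> changes User's schema-level verdicts only — the decode of this value is the same


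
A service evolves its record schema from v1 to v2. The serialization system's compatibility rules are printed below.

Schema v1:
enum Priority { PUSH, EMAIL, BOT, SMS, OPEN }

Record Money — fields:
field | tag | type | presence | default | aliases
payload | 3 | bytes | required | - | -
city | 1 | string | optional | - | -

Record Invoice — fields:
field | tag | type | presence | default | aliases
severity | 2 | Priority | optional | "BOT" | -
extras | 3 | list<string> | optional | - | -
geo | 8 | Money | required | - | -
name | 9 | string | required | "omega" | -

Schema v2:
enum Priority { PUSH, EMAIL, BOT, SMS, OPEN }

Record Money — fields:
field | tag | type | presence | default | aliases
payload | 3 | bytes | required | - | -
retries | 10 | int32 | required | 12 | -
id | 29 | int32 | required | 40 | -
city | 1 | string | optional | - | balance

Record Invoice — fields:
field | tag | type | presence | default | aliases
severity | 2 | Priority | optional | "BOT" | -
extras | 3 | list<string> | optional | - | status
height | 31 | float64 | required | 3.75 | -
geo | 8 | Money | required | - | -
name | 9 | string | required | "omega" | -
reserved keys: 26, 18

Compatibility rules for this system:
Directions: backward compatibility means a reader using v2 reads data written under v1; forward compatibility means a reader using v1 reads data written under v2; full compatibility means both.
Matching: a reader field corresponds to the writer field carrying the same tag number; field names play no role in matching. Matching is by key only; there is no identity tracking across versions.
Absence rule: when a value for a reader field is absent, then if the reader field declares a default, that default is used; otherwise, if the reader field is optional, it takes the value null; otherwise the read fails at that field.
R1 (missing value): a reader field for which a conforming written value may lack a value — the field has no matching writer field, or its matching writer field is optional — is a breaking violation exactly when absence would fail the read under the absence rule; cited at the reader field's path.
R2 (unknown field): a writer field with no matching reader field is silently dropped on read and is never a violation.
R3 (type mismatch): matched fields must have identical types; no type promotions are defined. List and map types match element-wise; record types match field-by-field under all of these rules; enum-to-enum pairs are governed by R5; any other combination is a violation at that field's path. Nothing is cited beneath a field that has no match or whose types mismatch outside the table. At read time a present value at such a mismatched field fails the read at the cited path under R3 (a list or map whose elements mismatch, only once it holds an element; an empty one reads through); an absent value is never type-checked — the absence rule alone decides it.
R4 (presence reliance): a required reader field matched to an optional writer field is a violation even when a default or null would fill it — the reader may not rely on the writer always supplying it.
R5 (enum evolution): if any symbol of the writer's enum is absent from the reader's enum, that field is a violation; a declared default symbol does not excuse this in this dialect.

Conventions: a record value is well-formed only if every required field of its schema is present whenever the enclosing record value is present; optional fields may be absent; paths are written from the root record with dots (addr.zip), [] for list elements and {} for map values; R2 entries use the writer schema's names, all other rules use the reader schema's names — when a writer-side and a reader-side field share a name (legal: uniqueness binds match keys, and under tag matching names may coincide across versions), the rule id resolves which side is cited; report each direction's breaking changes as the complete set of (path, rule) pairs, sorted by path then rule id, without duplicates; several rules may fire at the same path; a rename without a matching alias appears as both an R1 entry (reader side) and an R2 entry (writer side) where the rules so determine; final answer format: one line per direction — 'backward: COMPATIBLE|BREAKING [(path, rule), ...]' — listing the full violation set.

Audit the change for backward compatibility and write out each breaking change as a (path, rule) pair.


backward: COMPATIBLE []

in Invoice below, arrows point writer -> reader
checking backward for Invoice: reader v2 against writer v1:
  Priority -> Priority, writer optional: severity aligns to severity
  list<string> -> list<string>, writer optional: extras aligns to extras
  no writer field matches reader height
  Money -> Money, writer required: geo aligns to geo
  string -> string, writer required: name aligns to name
  bytes -> bytes, writer required: geo.payload aligns to geo.payload
  no writer field matches reader geo.retries
  no writer field matches reader geo.id
  string -> string, writer optional: geo.city aligns to geo.city
  nothing fires on Invoice: backward is COMPATIBLE
ruling out the remaining Invoice differences:
  added field retries to record Money: required int32, tag 10, default 12 (in v2 it sits immediately before city) -> inert for the asked Invoice verdict: nothing fires
  added field id to record Money: required int32, tag 29, default 40 (in v2 it sits immediately before city) -> inert for the asked Invoice verdict: nothing fires
  added field height to record Invoice: required float64, tag 31, default 3.75 (in v2 it sits immediately before geo) -> inert for the asked Invoice verdict: nothing fires


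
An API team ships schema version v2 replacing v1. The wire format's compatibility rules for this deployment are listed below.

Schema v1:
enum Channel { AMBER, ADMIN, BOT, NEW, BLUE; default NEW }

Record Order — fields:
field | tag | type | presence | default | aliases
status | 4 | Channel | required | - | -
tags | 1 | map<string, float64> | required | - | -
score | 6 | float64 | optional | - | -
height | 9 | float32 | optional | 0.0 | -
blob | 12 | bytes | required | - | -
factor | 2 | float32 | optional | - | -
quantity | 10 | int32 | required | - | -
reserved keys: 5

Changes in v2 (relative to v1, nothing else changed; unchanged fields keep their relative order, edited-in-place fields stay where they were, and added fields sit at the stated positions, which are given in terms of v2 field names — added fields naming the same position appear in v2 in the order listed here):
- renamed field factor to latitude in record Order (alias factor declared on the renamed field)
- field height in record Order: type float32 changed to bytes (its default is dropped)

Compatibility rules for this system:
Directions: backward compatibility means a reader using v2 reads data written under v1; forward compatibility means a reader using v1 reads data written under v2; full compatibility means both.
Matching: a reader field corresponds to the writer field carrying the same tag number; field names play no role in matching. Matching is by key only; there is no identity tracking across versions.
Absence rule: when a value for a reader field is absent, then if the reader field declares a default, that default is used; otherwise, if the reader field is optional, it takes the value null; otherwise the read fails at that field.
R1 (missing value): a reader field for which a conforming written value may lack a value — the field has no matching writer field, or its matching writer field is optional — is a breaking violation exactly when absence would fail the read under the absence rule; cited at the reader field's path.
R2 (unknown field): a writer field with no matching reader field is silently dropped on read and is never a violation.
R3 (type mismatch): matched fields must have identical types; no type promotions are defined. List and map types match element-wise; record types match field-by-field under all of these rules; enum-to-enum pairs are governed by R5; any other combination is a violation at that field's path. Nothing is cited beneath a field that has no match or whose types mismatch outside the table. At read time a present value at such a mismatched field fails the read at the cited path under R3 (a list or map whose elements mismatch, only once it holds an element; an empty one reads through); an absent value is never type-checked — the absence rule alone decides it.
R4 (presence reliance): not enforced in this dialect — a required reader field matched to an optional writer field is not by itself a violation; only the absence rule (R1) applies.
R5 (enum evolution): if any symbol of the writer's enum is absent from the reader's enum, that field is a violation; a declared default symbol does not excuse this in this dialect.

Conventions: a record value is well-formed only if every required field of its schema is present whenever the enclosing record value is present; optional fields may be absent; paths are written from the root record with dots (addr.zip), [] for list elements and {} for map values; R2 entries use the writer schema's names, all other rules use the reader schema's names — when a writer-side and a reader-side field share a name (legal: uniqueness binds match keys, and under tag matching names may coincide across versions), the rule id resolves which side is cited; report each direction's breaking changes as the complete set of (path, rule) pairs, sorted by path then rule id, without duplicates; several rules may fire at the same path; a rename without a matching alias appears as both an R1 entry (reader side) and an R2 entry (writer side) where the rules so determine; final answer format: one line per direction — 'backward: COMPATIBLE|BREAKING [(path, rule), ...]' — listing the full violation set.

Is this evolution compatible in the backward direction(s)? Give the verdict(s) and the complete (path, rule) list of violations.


backward: BREAKING [(height, R3)]

arrows below run writer -> reader for Order
backward on Order — v2 reading data written by v1:
  status: paired with writer status (Channel -> Channel; writer required)
  tags: paired with writer tags (map<string, float64> -> map<string, float64>; writer required)
  score: paired with writer score (float64 -> float64; writer optional)
  height: paired with writer height (float32 -> bytes; writer optional)
  blob: paired with writer blob (bytes -> bytes; writer required)
  latitude: paired with writer factor (float32 -> float32; writer optional)
  quantity: paired with writer quantity (int32 -> int32; writer required)
  rule R3 violated at height
  => 1 violation(s): backward is BREAKING for Order
diffs on Order not affecting the asked answer:
  renamed field factor to latitude in record Order (alias factor declared on the renamed field) -> fires no rule on Order, leaving the asked answer as it is


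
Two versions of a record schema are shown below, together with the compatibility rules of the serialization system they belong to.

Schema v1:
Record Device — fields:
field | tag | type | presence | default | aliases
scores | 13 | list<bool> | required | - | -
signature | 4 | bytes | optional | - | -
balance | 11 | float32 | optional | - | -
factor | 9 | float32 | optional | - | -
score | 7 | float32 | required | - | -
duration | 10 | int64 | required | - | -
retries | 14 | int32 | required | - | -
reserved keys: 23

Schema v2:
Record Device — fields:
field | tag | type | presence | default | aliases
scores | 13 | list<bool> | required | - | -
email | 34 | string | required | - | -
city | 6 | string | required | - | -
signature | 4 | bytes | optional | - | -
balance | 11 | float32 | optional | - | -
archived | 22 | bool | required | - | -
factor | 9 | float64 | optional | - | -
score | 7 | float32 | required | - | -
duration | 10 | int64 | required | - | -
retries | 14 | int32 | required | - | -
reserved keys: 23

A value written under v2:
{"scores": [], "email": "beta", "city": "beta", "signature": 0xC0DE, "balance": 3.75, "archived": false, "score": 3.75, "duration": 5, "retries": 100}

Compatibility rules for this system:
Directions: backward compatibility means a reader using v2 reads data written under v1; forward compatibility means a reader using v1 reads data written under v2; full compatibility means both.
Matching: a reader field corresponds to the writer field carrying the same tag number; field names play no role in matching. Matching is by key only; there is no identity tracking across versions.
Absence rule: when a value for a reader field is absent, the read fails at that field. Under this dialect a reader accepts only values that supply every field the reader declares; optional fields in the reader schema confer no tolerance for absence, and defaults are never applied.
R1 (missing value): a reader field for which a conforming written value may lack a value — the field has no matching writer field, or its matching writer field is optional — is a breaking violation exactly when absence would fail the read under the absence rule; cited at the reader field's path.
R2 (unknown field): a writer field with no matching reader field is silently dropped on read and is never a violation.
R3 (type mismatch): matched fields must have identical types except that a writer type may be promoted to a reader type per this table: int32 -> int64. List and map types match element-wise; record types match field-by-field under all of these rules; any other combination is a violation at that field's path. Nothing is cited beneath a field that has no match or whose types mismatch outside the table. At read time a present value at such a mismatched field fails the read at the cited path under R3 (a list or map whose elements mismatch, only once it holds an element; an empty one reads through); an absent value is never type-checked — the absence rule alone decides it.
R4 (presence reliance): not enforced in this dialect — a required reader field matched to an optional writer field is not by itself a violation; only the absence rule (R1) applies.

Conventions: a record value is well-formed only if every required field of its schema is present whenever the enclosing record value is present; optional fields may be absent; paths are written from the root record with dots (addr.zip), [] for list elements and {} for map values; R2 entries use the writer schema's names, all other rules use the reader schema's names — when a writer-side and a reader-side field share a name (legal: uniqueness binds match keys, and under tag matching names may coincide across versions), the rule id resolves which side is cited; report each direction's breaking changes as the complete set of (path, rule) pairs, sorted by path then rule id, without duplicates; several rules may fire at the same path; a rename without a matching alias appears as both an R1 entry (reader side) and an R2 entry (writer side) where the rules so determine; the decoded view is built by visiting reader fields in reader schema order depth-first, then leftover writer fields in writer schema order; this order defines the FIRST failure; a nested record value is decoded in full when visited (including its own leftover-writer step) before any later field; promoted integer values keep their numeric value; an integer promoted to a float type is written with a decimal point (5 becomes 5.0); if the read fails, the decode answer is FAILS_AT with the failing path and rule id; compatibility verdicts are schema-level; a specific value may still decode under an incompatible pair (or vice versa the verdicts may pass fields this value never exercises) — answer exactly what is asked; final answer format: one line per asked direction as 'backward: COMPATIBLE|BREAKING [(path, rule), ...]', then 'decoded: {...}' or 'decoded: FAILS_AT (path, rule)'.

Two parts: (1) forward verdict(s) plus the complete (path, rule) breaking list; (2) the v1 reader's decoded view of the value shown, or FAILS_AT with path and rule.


each type pair in Device: writer, then reader
checking forward for Device: reader v1 against writer v2:
  scores: paired with writer scores (list<bool> -> list<bool>; writer required)
  signature: paired with writer signature (bytes -> bytes; writer optional)
  balance: paired with writer balance (float32 -> float32; writer optional)
  factor: paired with writer factor (float64 -> float32; writer optional)
  score: paired with writer score (float32 -> float32; writer required)
  duration: paired with writer duration (int64 -> int64; writer required)
  retries: paired with writer retries (int32 -> int32; writer required)
  leftover writer field: email
  leftover writer field: city
  leftover writer field: archived
  violation R1 at balance
  violation R1 at factor
  violation R3 at factor
  violation R1 at signature
  => forward verdict for Device: BREAKING, 4 violation(s)
decode walk for Device under reader schema v1:
  scores := []
  signature := 0xC0DE
  balance := 3.75
  read fails at factor under R1 (no fill)
  => FAILS_AT (factor, R1)
diffs on Device not affecting the asked answer:
  added field email to record Device: required string, tag 34 (in v2 it sits immediately before signature) -> affects backward compatibility only, which is not asked
  added field archived to record Device: required bool, tag 22 (in v2 it sits immediately before factor) -> affects backward compatibility only, which is not asked
  added field city to record Device: required string, tag 6 (in v2 it sits immediately before signature) -> affects backward compatibility only, which is not asked

forward: BREAKING [(balance, R1), (factor, R1), (factor, R3), (signature, R1)]; decoded: FAILS_AT (factor, R1)


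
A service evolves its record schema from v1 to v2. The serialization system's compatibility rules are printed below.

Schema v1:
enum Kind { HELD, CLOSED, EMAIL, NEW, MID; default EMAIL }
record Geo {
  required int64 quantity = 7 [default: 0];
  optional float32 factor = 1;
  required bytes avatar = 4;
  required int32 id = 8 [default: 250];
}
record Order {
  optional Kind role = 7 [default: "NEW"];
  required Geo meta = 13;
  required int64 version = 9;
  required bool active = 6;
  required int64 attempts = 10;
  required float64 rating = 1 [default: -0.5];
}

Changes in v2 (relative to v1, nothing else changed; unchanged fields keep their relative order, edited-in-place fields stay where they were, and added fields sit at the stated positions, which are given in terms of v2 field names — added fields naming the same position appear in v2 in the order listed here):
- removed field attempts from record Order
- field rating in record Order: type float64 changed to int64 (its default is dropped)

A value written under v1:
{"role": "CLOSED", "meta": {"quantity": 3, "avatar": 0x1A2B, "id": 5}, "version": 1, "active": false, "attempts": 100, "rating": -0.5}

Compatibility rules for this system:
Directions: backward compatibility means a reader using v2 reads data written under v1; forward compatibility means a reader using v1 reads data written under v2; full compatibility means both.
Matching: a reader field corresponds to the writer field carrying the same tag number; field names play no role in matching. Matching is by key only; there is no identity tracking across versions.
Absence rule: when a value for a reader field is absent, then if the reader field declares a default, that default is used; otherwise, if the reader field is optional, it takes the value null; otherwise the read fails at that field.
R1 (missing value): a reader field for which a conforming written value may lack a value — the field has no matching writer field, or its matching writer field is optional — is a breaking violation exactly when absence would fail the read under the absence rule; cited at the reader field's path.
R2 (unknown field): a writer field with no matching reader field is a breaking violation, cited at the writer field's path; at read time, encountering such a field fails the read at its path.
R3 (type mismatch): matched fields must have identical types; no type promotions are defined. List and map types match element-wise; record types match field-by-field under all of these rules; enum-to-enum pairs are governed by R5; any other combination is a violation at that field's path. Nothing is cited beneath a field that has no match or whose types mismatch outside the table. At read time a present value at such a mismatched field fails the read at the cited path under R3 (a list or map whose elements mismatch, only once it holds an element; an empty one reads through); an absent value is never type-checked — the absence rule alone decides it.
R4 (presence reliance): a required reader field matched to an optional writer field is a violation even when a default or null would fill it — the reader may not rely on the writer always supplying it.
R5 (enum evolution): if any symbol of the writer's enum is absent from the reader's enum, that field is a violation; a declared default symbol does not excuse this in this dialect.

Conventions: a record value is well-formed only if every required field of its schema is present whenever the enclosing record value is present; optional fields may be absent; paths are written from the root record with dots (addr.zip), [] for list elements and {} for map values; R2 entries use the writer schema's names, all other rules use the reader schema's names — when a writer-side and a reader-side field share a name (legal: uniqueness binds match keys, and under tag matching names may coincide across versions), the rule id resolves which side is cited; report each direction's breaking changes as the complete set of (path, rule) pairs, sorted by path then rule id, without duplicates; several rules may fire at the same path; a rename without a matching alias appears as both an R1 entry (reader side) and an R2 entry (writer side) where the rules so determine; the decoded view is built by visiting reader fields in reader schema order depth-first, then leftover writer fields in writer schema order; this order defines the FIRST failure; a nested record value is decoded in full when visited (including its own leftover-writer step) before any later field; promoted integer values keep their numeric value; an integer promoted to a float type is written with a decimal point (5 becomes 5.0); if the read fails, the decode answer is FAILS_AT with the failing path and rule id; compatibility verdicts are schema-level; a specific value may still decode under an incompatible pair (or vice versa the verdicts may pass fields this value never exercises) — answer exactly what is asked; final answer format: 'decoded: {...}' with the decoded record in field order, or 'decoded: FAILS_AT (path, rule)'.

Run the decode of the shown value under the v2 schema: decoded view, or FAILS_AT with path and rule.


in Order below, arrows point writer -> reader
decoding the Order value with the v2 reader:
  role := "CLOSED"
  meta.quantity := 3
  meta.factor := null (not supplied -> null)
  meta.avatar := 0x1A2B
  meta.id := 5
  version := 1
  active := false
  read fails at rating under R3
  => FAILS_AT (rating, R3)
remaining Order differences; none change what is asked:
  removed field attempts from record Order -> changes Order's schema-level verdicts only — the decode of this value is the same

decoded: FAILS_AT (rating, R3)


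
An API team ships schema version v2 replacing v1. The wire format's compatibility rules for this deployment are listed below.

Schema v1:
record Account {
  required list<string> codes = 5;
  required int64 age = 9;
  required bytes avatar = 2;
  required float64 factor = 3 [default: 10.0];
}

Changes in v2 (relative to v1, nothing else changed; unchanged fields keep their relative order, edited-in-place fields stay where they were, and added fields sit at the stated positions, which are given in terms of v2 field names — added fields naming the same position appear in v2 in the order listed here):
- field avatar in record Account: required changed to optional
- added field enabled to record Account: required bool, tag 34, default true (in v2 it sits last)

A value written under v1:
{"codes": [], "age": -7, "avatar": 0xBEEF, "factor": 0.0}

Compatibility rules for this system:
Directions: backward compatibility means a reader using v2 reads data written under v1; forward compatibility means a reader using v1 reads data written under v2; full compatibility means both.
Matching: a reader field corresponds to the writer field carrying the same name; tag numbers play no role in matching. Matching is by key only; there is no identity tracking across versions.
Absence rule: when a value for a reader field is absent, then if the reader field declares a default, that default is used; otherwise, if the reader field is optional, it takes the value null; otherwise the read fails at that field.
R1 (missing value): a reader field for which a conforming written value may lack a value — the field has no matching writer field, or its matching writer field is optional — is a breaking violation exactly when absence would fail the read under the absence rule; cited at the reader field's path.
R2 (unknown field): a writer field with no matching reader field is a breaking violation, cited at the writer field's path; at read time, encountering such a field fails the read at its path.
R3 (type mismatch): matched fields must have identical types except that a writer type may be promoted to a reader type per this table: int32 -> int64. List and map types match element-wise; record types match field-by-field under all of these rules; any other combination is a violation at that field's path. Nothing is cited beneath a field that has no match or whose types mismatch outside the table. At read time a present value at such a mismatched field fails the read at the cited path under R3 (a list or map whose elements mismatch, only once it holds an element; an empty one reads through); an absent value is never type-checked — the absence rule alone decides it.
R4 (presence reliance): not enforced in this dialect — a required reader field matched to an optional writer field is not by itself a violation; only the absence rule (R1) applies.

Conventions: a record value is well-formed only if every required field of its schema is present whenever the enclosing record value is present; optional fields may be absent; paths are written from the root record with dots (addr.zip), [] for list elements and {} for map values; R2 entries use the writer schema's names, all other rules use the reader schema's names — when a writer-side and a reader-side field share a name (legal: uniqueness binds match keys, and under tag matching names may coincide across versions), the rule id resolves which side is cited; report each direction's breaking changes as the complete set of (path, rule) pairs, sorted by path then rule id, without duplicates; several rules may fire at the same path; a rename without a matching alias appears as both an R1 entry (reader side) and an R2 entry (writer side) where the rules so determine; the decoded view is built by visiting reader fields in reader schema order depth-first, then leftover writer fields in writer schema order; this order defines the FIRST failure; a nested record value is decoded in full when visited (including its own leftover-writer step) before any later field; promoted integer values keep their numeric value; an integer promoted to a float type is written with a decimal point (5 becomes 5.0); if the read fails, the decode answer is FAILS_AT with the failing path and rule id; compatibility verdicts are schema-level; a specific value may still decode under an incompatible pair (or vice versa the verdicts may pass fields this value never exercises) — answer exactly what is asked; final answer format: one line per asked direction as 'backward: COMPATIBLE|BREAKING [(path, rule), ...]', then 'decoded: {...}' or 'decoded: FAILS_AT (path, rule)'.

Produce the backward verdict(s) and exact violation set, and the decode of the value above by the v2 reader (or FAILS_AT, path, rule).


backward: COMPATIBLE []; decoded: {"codes": [], "age": -7, "avatar": 0xBEEF, "factor": 0.0, "enabled": true}

the writer's type comes first in each Account pair
checking backward for Account: reader v2 against writer v1:
  codes <- codes (list<string> -> list<string>, writer required)
  age <- age (int64 -> int64, writer required)
  avatar <- avatar (bytes -> bytes, writer required)
  factor <- factor (float64 -> float64, writer required)
  enabled: no writer match
  => backward verdict for Account: COMPATIBLE, no violations
migrating the Account value to v2:
  codes := []
  age := -7
  avatar := 0xBEEF
  factor := 0.0
  enabled := true (absent -> default)
  => decoded: {"codes": [], "age": -7, "avatar": 0xBEEF, "factor": 0.0, "enabled": true}
the rest of the Account diff is inert for this question:
  field avatar in record Account: required changed to optional -> matters only for Account's forward compatibility — outside the asked direction
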